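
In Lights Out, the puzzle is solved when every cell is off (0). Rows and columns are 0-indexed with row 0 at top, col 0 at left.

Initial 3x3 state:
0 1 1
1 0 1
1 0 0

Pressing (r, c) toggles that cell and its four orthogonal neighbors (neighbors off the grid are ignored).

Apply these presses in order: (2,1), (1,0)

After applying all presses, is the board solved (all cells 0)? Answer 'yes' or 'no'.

After press 1 at (2,1):
0 1 1
1 1 1
0 1 1

After press 2 at (1,0):
1 1 1
0 0 1
1 1 1

Lights still on: 7

Answer: no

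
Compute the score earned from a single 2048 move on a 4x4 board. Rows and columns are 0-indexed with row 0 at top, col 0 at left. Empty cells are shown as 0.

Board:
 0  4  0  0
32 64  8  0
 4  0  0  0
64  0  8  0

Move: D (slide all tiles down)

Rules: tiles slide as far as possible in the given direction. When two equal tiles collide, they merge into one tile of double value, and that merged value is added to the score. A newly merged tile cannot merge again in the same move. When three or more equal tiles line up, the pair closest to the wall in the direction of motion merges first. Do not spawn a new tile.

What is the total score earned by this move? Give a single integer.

Slide down:
col 0: [0, 32, 4, 64] -> [0, 32, 4, 64]  score +0 (running 0)
col 1: [4, 64, 0, 0] -> [0, 0, 4, 64]  score +0 (running 0)
col 2: [0, 8, 0, 8] -> [0, 0, 0, 16]  score +16 (running 16)
col 3: [0, 0, 0, 0] -> [0, 0, 0, 0]  score +0 (running 16)
Board after move:
 0  0  0  0
32  0  0  0
 4  4  0  0
64 64 16  0

Answer: 16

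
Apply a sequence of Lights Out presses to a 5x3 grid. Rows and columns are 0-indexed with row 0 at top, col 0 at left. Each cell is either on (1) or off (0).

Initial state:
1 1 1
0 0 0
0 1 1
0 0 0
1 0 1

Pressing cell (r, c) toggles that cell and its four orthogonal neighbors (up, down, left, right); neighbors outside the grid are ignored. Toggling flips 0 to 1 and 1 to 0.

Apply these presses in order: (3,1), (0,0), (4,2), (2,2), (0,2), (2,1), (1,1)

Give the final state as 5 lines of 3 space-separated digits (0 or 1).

After press 1 at (3,1):
1 1 1
0 0 0
0 0 1
1 1 1
1 1 1

After press 2 at (0,0):
0 0 1
1 0 0
0 0 1
1 1 1
1 1 1

After press 3 at (4,2):
0 0 1
1 0 0
0 0 1
1 1 0
1 0 0

After press 4 at (2,2):
0 0 1
1 0 1
0 1 0
1 1 1
1 0 0

After press 5 at (0,2):
0 1 0
1 0 0
0 1 0
1 1 1
1 0 0

After press 6 at (2,1):
0 1 0
1 1 0
1 0 1
1 0 1
1 0 0

After press 7 at (1,1):
0 0 0
0 0 1
1 1 1
1 0 1
1 0 0

Answer: 0 0 0
0 0 1
1 1 1
1 0 1
1 0 0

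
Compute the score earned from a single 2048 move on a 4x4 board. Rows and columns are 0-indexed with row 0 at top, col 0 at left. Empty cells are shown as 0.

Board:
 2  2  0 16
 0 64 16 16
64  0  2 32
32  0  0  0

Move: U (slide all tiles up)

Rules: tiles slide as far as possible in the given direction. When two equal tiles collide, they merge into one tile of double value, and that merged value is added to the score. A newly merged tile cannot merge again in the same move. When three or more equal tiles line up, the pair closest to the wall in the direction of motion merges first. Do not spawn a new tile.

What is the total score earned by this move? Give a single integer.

Answer: 32

Derivation:
Slide up:
col 0: [2, 0, 64, 32] -> [2, 64, 32, 0]  score +0 (running 0)
col 1: [2, 64, 0, 0] -> [2, 64, 0, 0]  score +0 (running 0)
col 2: [0, 16, 2, 0] -> [16, 2, 0, 0]  score +0 (running 0)
col 3: [16, 16, 32, 0] -> [32, 32, 0, 0]  score +32 (running 32)
Board after move:
 2  2 16 32
64 64  2 32
32  0  0  0
 0  0  0  0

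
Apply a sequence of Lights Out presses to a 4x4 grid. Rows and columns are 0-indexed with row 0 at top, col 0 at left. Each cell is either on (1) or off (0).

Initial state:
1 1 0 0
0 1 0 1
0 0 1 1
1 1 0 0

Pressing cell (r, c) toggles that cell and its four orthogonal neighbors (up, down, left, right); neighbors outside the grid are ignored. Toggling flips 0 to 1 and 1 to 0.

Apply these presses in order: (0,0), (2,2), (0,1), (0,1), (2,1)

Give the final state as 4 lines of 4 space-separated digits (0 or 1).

Answer: 0 0 0 0
1 0 1 1
1 0 1 0
1 0 1 0

Derivation:
After press 1 at (0,0):
0 0 0 0
1 1 0 1
0 0 1 1
1 1 0 0

After press 2 at (2,2):
0 0 0 0
1 1 1 1
0 1 0 0
1 1 1 0

After press 3 at (0,1):
1 1 1 0
1 0 1 1
0 1 0 0
1 1 1 0

After press 4 at (0,1):
0 0 0 0
1 1 1 1
0 1 0 0
1 1 1 0

After press 5 at (2,1):
0 0 0 0
1 0 1 1
1 0 1 0
1 0 1 0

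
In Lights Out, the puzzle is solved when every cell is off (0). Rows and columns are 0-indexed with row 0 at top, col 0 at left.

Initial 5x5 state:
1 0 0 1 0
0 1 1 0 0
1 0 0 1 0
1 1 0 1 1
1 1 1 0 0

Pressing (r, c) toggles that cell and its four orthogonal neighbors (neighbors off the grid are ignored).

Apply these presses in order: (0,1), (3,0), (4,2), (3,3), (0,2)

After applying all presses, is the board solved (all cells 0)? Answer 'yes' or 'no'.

After press 1 at (0,1):
0 1 1 1 0
0 0 1 0 0
1 0 0 1 0
1 1 0 1 1
1 1 1 0 0

After press 2 at (3,0):
0 1 1 1 0
0 0 1 0 0
0 0 0 1 0
0 0 0 1 1
0 1 1 0 0

After press 3 at (4,2):
0 1 1 1 0
0 0 1 0 0
0 0 0 1 0
0 0 1 1 1
0 0 0 1 0

After press 4 at (3,3):
0 1 1 1 0
0 0 1 0 0
0 0 0 0 0
0 0 0 0 0
0 0 0 0 0

After press 5 at (0,2):
0 0 0 0 0
0 0 0 0 0
0 0 0 0 0
0 0 0 0 0
0 0 0 0 0

Lights still on: 0

Answer: yes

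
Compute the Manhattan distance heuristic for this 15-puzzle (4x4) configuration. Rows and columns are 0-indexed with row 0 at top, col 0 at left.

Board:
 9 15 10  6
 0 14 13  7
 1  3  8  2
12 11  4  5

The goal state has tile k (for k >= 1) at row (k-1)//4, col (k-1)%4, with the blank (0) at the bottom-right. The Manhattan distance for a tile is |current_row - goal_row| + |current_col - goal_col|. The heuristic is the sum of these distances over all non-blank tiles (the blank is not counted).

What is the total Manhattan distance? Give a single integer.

Answer: 45

Derivation:
Tile 9: at (0,0), goal (2,0), distance |0-2|+|0-0| = 2
Tile 15: at (0,1), goal (3,2), distance |0-3|+|1-2| = 4
Tile 10: at (0,2), goal (2,1), distance |0-2|+|2-1| = 3
Tile 6: at (0,3), goal (1,1), distance |0-1|+|3-1| = 3
Tile 14: at (1,1), goal (3,1), distance |1-3|+|1-1| = 2
Tile 13: at (1,2), goal (3,0), distance |1-3|+|2-0| = 4
Tile 7: at (1,3), goal (1,2), distance |1-1|+|3-2| = 1
Tile 1: at (2,0), goal (0,0), distance |2-0|+|0-0| = 2
Tile 3: at (2,1), goal (0,2), distance |2-0|+|1-2| = 3
Tile 8: at (2,2), goal (1,3), distance |2-1|+|2-3| = 2
Tile 2: at (2,3), goal (0,1), distance |2-0|+|3-1| = 4
Tile 12: at (3,0), goal (2,3), distance |3-2|+|0-3| = 4
Tile 11: at (3,1), goal (2,2), distance |3-2|+|1-2| = 2
Tile 4: at (3,2), goal (0,3), distance |3-0|+|2-3| = 4
Tile 5: at (3,3), goal (1,0), distance |3-1|+|3-0| = 5
Sum: 2 + 4 + 3 + 3 + 2 + 4 + 1 + 2 + 3 + 2 + 4 + 4 + 2 + 4 + 5 = 45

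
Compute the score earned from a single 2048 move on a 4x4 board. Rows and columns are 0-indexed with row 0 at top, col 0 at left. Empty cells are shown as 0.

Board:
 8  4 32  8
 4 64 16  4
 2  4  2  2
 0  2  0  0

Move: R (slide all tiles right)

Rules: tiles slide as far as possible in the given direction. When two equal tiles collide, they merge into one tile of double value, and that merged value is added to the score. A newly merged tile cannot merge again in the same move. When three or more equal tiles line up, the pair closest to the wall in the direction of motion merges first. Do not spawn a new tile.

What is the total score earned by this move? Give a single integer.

Answer: 4

Derivation:
Slide right:
row 0: [8, 4, 32, 8] -> [8, 4, 32, 8]  score +0 (running 0)
row 1: [4, 64, 16, 4] -> [4, 64, 16, 4]  score +0 (running 0)
row 2: [2, 4, 2, 2] -> [0, 2, 4, 4]  score +4 (running 4)
row 3: [0, 2, 0, 0] -> [0, 0, 0, 2]  score +0 (running 4)
Board after move:
 8  4 32  8
 4 64 16  4
 0  2  4  4
 0  0  0  2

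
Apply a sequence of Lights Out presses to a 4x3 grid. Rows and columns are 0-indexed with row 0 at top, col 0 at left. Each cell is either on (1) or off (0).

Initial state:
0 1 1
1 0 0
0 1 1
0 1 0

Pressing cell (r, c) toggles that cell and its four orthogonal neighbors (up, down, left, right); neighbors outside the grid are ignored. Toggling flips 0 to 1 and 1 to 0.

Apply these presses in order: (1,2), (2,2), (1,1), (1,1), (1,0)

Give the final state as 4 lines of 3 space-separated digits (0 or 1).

Answer: 1 1 0
0 0 0
1 0 1
0 1 1

Derivation:
After press 1 at (1,2):
0 1 0
1 1 1
0 1 0
0 1 0

After press 2 at (2,2):
0 1 0
1 1 0
0 0 1
0 1 1

After press 3 at (1,1):
0 0 0
0 0 1
0 1 1
0 1 1

After press 4 at (1,1):
0 1 0
1 1 0
0 0 1
0 1 1

After press 5 at (1,0):
1 1 0
0 0 0
1 0 1
0 1 1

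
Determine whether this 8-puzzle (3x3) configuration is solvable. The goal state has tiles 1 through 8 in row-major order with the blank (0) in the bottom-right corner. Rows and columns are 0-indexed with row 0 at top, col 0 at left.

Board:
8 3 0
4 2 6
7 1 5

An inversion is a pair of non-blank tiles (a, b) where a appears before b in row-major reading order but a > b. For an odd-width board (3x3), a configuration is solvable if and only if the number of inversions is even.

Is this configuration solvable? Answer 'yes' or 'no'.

Inversions (pairs i<j in row-major order where tile[i] > tile[j] > 0): 16
16 is even, so the puzzle is solvable.

Answer: yes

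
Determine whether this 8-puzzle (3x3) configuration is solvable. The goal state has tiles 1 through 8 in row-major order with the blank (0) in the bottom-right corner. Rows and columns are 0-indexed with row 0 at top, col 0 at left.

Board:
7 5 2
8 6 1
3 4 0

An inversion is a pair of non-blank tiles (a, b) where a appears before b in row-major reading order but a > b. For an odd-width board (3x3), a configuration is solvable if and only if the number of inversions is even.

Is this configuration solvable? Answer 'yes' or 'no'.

Inversions (pairs i<j in row-major order where tile[i] > tile[j] > 0): 18
18 is even, so the puzzle is solvable.

Answer: yes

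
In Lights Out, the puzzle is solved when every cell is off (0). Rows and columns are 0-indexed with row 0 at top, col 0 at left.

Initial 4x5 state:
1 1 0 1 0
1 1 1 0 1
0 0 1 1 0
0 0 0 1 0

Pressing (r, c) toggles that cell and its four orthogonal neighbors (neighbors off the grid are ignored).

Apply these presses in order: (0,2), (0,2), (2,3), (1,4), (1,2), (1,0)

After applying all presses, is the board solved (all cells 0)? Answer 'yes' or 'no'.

After press 1 at (0,2):
1 0 1 0 0
1 1 0 0 1
0 0 1 1 0
0 0 0 1 0

After press 2 at (0,2):
1 1 0 1 0
1 1 1 0 1
0 0 1 1 0
0 0 0 1 0

After press 3 at (2,3):
1 1 0 1 0
1 1 1 1 1
0 0 0 0 1
0 0 0 0 0

After press 4 at (1,4):
1 1 0 1 1
1 1 1 0 0
0 0 0 0 0
0 0 0 0 0

After press 5 at (1,2):
1 1 1 1 1
1 0 0 1 0
0 0 1 0 0
0 0 0 0 0

After press 6 at (1,0):
0 1 1 1 1
0 1 0 1 0
1 0 1 0 0
0 0 0 0 0

Lights still on: 8

Answer: no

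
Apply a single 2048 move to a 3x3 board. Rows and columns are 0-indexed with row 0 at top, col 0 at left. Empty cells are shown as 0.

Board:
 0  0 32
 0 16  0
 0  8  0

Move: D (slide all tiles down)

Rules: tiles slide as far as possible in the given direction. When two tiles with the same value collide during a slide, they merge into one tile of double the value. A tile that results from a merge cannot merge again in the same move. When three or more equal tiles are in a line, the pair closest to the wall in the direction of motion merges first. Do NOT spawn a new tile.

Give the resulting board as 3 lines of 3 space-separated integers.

Answer:  0  0  0
 0 16  0
 0  8 32

Derivation:
Slide down:
col 0: [0, 0, 0] -> [0, 0, 0]
col 1: [0, 16, 8] -> [0, 16, 8]
col 2: [32, 0, 0] -> [0, 0, 32]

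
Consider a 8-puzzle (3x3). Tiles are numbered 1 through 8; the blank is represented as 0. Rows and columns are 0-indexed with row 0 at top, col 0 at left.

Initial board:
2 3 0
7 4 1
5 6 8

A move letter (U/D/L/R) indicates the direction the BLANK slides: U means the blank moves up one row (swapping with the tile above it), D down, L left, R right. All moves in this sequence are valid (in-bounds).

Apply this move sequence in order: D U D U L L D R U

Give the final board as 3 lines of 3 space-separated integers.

After move 1 (D):
2 3 1
7 4 0
5 6 8

After move 2 (U):
2 3 0
7 4 1
5 6 8

After move 3 (D):
2 3 1
7 4 0
5 6 8

After move 4 (U):
2 3 0
7 4 1
5 6 8

After move 5 (L):
2 0 3
7 4 1
5 6 8

After move 6 (L):
0 2 3
7 4 1
5 6 8

After move 7 (D):
7 2 3
0 4 1
5 6 8

After move 8 (R):
7 2 3
4 0 1
5 6 8

After move 9 (U):
7 0 3
4 2 1
5 6 8

Answer: 7 0 3
4 2 1
5 6 8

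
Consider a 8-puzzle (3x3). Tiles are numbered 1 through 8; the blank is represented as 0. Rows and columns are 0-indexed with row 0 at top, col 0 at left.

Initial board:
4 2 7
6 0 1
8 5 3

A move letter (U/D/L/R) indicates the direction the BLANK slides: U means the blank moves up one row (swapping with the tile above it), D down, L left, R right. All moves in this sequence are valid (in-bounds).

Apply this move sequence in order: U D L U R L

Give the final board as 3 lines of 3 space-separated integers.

After move 1 (U):
4 0 7
6 2 1
8 5 3

After move 2 (D):
4 2 7
6 0 1
8 5 3

After move 3 (L):
4 2 7
0 6 1
8 5 3

After move 4 (U):
0 2 7
4 6 1
8 5 3

After move 5 (R):
2 0 7
4 6 1
8 5 3

After move 6 (L):
0 2 7
4 6 1
8 5 3

Answer: 0 2 7
4 6 1
8 5 3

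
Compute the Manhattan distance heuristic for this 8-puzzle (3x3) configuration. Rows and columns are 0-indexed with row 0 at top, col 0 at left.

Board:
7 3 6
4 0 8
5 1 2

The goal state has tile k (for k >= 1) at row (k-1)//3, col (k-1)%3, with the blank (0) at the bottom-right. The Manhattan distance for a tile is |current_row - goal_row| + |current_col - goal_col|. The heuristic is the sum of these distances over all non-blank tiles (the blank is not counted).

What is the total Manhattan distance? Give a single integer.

Answer: 14

Derivation:
Tile 7: (0,0)->(2,0) = 2
Tile 3: (0,1)->(0,2) = 1
Tile 6: (0,2)->(1,2) = 1
Tile 4: (1,0)->(1,0) = 0
Tile 8: (1,2)->(2,1) = 2
Tile 5: (2,0)->(1,1) = 2
Tile 1: (2,1)->(0,0) = 3
Tile 2: (2,2)->(0,1) = 3
Sum: 2 + 1 + 1 + 0 + 2 + 2 + 3 + 3 = 14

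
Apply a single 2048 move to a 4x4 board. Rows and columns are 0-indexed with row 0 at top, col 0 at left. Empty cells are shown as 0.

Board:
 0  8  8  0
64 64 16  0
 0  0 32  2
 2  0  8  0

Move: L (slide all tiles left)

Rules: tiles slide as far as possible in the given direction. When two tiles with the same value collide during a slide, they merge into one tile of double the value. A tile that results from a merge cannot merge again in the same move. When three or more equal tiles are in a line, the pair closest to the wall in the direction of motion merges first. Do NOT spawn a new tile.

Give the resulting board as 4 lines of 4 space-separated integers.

Answer:  16   0   0   0
128  16   0   0
 32   2   0   0
  2   8   0   0

Derivation:
Slide left:
row 0: [0, 8, 8, 0] -> [16, 0, 0, 0]
row 1: [64, 64, 16, 0] -> [128, 16, 0, 0]
row 2: [0, 0, 32, 2] -> [32, 2, 0, 0]
row 3: [2, 0, 8, 0] -> [2, 8, 0, 0]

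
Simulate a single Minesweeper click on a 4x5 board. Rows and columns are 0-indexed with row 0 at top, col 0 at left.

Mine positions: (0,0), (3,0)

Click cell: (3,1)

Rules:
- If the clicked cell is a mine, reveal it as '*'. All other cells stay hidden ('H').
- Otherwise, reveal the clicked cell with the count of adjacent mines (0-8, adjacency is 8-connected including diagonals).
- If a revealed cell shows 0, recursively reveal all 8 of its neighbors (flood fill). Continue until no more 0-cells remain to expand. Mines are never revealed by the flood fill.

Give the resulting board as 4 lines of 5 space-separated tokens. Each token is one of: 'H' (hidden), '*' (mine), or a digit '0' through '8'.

H H H H H
H H H H H
H H H H H
H 1 H H H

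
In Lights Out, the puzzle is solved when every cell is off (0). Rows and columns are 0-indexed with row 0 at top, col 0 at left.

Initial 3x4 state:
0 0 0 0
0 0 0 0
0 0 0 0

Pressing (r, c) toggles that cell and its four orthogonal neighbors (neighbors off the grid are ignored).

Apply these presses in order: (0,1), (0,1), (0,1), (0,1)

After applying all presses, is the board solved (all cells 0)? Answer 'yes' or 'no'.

Answer: yes

Derivation:
After press 1 at (0,1):
1 1 1 0
0 1 0 0
0 0 0 0

After press 2 at (0,1):
0 0 0 0
0 0 0 0
0 0 0 0

After press 3 at (0,1):
1 1 1 0
0 1 0 0
0 0 0 0

After press 4 at (0,1):
0 0 0 0
0 0 0 0
0 0 0 0

Lights still on: 0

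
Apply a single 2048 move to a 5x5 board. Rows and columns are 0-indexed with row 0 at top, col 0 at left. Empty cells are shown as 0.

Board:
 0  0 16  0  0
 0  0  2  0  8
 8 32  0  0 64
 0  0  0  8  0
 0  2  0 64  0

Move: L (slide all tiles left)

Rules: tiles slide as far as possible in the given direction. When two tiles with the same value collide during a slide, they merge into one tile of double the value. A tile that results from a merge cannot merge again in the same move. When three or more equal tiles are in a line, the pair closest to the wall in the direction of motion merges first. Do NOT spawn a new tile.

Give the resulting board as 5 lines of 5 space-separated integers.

Answer: 16  0  0  0  0
 2  8  0  0  0
 8 32 64  0  0
 8  0  0  0  0
 2 64  0  0  0

Derivation:
Slide left:
row 0: [0, 0, 16, 0, 0] -> [16, 0, 0, 0, 0]
row 1: [0, 0, 2, 0, 8] -> [2, 8, 0, 0, 0]
row 2: [8, 32, 0, 0, 64] -> [8, 32, 64, 0, 0]
row 3: [0, 0, 0, 8, 0] -> [8, 0, 0, 0, 0]
row 4: [0, 2, 0, 64, 0] -> [2, 64, 0, 0, 0]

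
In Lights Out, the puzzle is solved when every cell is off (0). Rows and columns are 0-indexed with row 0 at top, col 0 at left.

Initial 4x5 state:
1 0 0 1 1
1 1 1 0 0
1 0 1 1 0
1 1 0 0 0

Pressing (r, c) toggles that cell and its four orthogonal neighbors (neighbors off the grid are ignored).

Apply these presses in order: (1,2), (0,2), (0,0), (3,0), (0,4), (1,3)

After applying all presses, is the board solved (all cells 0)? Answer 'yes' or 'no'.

After press 1 at (1,2):
1 0 1 1 1
1 0 0 1 0
1 0 0 1 0
1 1 0 0 0

After press 2 at (0,2):
1 1 0 0 1
1 0 1 1 0
1 0 0 1 0
1 1 0 0 0

After press 3 at (0,0):
0 0 0 0 1
0 0 1 1 0
1 0 0 1 0
1 1 0 0 0

After press 4 at (3,0):
0 0 0 0 1
0 0 1 1 0
0 0 0 1 0
0 0 0 0 0

After press 5 at (0,4):
0 0 0 1 0
0 0 1 1 1
0 0 0 1 0
0 0 0 0 0

After press 6 at (1,3):
0 0 0 0 0
0 0 0 0 0
0 0 0 0 0
0 0 0 0 0

Lights still on: 0

Answer: yes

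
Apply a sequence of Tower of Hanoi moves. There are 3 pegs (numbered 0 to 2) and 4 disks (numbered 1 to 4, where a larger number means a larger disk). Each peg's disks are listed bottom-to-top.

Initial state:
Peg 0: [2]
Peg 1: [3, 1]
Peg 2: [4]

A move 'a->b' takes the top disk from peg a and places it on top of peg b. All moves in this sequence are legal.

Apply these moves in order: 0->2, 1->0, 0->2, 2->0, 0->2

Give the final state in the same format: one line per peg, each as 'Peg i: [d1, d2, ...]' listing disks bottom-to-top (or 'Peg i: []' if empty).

After move 1 (0->2):
Peg 0: []
Peg 1: [3, 1]
Peg 2: [4, 2]

After move 2 (1->0):
Peg 0: [1]
Peg 1: [3]
Peg 2: [4, 2]

After move 3 (0->2):
Peg 0: []
Peg 1: [3]
Peg 2: [4, 2, 1]

After move 4 (2->0):
Peg 0: [1]
Peg 1: [3]
Peg 2: [4, 2]

After move 5 (0->2):
Peg 0: []
Peg 1: [3]
Peg 2: [4, 2, 1]

Answer: Peg 0: []
Peg 1: [3]
Peg 2: [4, 2, 1]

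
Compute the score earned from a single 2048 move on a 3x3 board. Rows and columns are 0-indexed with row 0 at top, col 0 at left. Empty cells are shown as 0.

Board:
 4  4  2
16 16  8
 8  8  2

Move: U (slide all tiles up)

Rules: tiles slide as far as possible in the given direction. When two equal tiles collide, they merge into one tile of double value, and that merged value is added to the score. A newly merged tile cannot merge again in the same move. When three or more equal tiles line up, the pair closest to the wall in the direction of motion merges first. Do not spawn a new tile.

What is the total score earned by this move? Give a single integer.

Answer: 0

Derivation:
Slide up:
col 0: [4, 16, 8] -> [4, 16, 8]  score +0 (running 0)
col 1: [4, 16, 8] -> [4, 16, 8]  score +0 (running 0)
col 2: [2, 8, 2] -> [2, 8, 2]  score +0 (running 0)
Board after move:
 4  4  2
16 16  8
 8  8  2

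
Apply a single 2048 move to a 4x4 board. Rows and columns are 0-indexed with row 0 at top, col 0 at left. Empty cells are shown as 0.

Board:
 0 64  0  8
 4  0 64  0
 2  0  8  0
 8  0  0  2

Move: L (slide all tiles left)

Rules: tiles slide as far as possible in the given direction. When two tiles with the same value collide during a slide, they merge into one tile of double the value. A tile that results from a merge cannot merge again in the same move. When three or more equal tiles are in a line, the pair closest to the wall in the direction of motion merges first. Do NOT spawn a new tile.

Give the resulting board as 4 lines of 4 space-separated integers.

Slide left:
row 0: [0, 64, 0, 8] -> [64, 8, 0, 0]
row 1: [4, 0, 64, 0] -> [4, 64, 0, 0]
row 2: [2, 0, 8, 0] -> [2, 8, 0, 0]
row 3: [8, 0, 0, 2] -> [8, 2, 0, 0]

Answer: 64  8  0  0
 4 64  0  0
 2  8  0  0
 8  2  0  0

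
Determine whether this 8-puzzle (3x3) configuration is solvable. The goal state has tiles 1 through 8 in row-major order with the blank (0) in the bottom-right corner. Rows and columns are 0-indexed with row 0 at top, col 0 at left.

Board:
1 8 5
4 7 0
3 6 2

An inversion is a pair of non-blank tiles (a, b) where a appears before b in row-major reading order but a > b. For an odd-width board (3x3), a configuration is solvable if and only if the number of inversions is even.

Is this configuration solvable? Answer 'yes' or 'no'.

Inversions (pairs i<j in row-major order where tile[i] > tile[j] > 0): 16
16 is even, so the puzzle is solvable.

Answer: yes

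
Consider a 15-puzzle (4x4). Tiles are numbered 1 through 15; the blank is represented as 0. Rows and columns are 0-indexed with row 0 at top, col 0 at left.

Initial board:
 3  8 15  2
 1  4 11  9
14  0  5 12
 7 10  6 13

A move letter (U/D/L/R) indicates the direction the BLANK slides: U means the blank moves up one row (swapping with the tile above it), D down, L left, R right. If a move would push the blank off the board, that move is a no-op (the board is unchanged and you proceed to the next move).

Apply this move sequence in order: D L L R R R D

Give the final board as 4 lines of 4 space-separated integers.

After move 1 (D):
 3  8 15  2
 1  4 11  9
14 10  5 12
 7  0  6 13

After move 2 (L):
 3  8 15  2
 1  4 11  9
14 10  5 12
 0  7  6 13

After move 3 (L):
 3  8 15  2
 1  4 11  9
14 10  5 12
 0  7  6 13

After move 4 (R):
 3  8 15  2
 1  4 11  9
14 10  5 12
 7  0  6 13

After move 5 (R):
 3  8 15  2
 1  4 11  9
14 10  5 12
 7  6  0 13

After move 6 (R):
 3  8 15  2
 1  4 11  9
14 10  5 12
 7  6 13  0

After move 7 (D):
 3  8 15  2
 1  4 11  9
14 10  5 12
 7  6 13  0

Answer:  3  8 15  2
 1  4 11  9
14 10  5 12
 7  6 13  0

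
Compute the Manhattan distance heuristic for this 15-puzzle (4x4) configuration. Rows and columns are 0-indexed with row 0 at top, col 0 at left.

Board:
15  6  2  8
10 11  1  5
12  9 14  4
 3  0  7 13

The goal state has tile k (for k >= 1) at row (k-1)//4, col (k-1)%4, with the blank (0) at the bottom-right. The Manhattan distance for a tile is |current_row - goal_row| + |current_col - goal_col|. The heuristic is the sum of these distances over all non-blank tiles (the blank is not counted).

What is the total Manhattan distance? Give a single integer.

Tile 15: (0,0)->(3,2) = 5
Tile 6: (0,1)->(1,1) = 1
Tile 2: (0,2)->(0,1) = 1
Tile 8: (0,3)->(1,3) = 1
Tile 10: (1,0)->(2,1) = 2
Tile 11: (1,1)->(2,2) = 2
Tile 1: (1,2)->(0,0) = 3
Tile 5: (1,3)->(1,0) = 3
Tile 12: (2,0)->(2,3) = 3
Tile 9: (2,1)->(2,0) = 1
Tile 14: (2,2)->(3,1) = 2
Tile 4: (2,3)->(0,3) = 2
Tile 3: (3,0)->(0,2) = 5
Tile 7: (3,2)->(1,2) = 2
Tile 13: (3,3)->(3,0) = 3
Sum: 5 + 1 + 1 + 1 + 2 + 2 + 3 + 3 + 3 + 1 + 2 + 2 + 5 + 2 + 3 = 36

Answer: 36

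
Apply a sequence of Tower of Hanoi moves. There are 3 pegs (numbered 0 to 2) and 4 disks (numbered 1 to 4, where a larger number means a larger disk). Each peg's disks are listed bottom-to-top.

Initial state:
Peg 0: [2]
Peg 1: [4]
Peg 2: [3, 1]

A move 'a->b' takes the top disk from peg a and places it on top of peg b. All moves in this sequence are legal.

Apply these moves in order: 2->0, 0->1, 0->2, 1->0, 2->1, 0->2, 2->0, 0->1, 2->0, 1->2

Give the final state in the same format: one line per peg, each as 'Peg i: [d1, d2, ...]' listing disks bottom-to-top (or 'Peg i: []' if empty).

After move 1 (2->0):
Peg 0: [2, 1]
Peg 1: [4]
Peg 2: [3]

After move 2 (0->1):
Peg 0: [2]
Peg 1: [4, 1]
Peg 2: [3]

After move 3 (0->2):
Peg 0: []
Peg 1: [4, 1]
Peg 2: [3, 2]

After move 4 (1->0):
Peg 0: [1]
Peg 1: [4]
Peg 2: [3, 2]

After move 5 (2->1):
Peg 0: [1]
Peg 1: [4, 2]
Peg 2: [3]

After move 6 (0->2):
Peg 0: []
Peg 1: [4, 2]
Peg 2: [3, 1]

After move 7 (2->0):
Peg 0: [1]
Peg 1: [4, 2]
Peg 2: [3]

After move 8 (0->1):
Peg 0: []
Peg 1: [4, 2, 1]
Peg 2: [3]

After move 9 (2->0):
Peg 0: [3]
Peg 1: [4, 2, 1]
Peg 2: []

After move 10 (1->2):
Peg 0: [3]
Peg 1: [4, 2]
Peg 2: [1]

Answer: Peg 0: [3]
Peg 1: [4, 2]
Peg 2: [1]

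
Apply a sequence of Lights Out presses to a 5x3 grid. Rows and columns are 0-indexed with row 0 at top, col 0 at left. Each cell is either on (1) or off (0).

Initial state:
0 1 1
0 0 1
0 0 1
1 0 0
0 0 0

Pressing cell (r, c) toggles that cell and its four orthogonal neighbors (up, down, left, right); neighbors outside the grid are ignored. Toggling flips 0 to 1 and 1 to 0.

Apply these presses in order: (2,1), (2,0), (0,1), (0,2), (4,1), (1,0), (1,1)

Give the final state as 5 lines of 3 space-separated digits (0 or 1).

After press 1 at (2,1):
0 1 1
0 1 1
1 1 0
1 1 0
0 0 0

After press 2 at (2,0):
0 1 1
1 1 1
0 0 0
0 1 0
0 0 0

After press 3 at (0,1):
1 0 0
1 0 1
0 0 0
0 1 0
0 0 0

After press 4 at (0,2):
1 1 1
1 0 0
0 0 0
0 1 0
0 0 0

After press 5 at (4,1):
1 1 1
1 0 0
0 0 0
0 0 0
1 1 1

After press 6 at (1,0):
0 1 1
0 1 0
1 0 0
0 0 0
1 1 1

After press 7 at (1,1):
0 0 1
1 0 1
1 1 0
0 0 0
1 1 1

Answer: 0 0 1
1 0 1
1 1 0
0 0 0
1 1 1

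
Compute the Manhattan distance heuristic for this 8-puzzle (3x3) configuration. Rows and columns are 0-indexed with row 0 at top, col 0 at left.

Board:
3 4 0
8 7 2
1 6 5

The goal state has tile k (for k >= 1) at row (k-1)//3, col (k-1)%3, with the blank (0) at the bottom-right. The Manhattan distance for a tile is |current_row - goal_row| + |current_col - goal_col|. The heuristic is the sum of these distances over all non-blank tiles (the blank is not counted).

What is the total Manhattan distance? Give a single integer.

Answer: 16

Derivation:
Tile 3: (0,0)->(0,2) = 2
Tile 4: (0,1)->(1,0) = 2
Tile 8: (1,0)->(2,1) = 2
Tile 7: (1,1)->(2,0) = 2
Tile 2: (1,2)->(0,1) = 2
Tile 1: (2,0)->(0,0) = 2
Tile 6: (2,1)->(1,2) = 2
Tile 5: (2,2)->(1,1) = 2
Sum: 2 + 2 + 2 + 2 + 2 + 2 + 2 + 2 = 16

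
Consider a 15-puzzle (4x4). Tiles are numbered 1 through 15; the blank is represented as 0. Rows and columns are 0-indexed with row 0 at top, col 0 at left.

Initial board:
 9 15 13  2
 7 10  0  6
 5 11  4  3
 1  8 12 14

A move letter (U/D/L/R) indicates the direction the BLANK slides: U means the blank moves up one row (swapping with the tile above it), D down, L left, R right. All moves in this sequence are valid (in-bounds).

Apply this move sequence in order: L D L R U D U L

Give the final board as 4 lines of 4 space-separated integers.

Answer:  9 15 13  2
 0  7 10  6
 5 11  4  3
 1  8 12 14

Derivation:
After move 1 (L):
 9 15 13  2
 7  0 10  6
 5 11  4  3
 1  8 12 14

After move 2 (D):
 9 15 13  2
 7 11 10  6
 5  0  4  3
 1  8 12 14

After move 3 (L):
 9 15 13  2
 7 11 10  6
 0  5  4  3
 1  8 12 14

After move 4 (R):
 9 15 13  2
 7 11 10  6
 5  0  4  3
 1  8 12 14

After move 5 (U):
 9 15 13  2
 7  0 10  6
 5 11  4  3
 1  8 12 14

After move 6 (D):
 9 15 13  2
 7 11 10  6
 5  0  4  3
 1  8 12 14

After move 7 (U):
 9 15 13  2
 7  0 10  6
 5 11  4  3
 1  8 12 14

After move 8 (L):
 9 15 13  2
 0  7 10  6
 5 11  4  3
 1  8 12 14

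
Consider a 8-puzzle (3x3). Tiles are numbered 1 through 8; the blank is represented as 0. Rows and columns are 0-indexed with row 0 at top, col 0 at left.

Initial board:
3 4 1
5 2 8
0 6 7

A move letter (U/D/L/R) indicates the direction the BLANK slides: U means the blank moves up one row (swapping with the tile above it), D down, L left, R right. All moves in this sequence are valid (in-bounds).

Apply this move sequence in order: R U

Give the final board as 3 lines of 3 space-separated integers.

After move 1 (R):
3 4 1
5 2 8
6 0 7

After move 2 (U):
3 4 1
5 0 8
6 2 7

Answer: 3 4 1
5 0 8
6 2 7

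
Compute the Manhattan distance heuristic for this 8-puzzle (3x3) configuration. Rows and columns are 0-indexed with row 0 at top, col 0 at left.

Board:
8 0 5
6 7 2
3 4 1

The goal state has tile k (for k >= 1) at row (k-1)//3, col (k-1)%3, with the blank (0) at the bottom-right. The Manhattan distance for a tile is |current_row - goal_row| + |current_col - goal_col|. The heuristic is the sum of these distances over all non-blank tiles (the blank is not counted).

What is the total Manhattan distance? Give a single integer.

Tile 8: at (0,0), goal (2,1), distance |0-2|+|0-1| = 3
Tile 5: at (0,2), goal (1,1), distance |0-1|+|2-1| = 2
Tile 6: at (1,0), goal (1,2), distance |1-1|+|0-2| = 2
Tile 7: at (1,1), goal (2,0), distance |1-2|+|1-0| = 2
Tile 2: at (1,2), goal (0,1), distance |1-0|+|2-1| = 2
Tile 3: at (2,0), goal (0,2), distance |2-0|+|0-2| = 4
Tile 4: at (2,1), goal (1,0), distance |2-1|+|1-0| = 2
Tile 1: at (2,2), goal (0,0), distance |2-0|+|2-0| = 4
Sum: 3 + 2 + 2 + 2 + 2 + 4 + 2 + 4 = 21

Answer: 21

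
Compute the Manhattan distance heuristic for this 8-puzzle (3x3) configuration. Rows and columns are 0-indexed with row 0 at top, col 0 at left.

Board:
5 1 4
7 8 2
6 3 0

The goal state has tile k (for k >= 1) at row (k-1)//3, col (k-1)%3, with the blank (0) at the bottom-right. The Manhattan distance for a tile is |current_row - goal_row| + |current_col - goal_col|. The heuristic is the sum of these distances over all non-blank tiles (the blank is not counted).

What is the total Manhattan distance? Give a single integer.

Answer: 16

Derivation:
Tile 5: at (0,0), goal (1,1), distance |0-1|+|0-1| = 2
Tile 1: at (0,1), goal (0,0), distance |0-0|+|1-0| = 1
Tile 4: at (0,2), goal (1,0), distance |0-1|+|2-0| = 3
Tile 7: at (1,0), goal (2,0), distance |1-2|+|0-0| = 1
Tile 8: at (1,1), goal (2,1), distance |1-2|+|1-1| = 1
Tile 2: at (1,2), goal (0,1), distance |1-0|+|2-1| = 2
Tile 6: at (2,0), goal (1,2), distance |2-1|+|0-2| = 3
Tile 3: at (2,1), goal (0,2), distance |2-0|+|1-2| = 3
Sum: 2 + 1 + 3 + 1 + 1 + 2 + 3 + 3 = 16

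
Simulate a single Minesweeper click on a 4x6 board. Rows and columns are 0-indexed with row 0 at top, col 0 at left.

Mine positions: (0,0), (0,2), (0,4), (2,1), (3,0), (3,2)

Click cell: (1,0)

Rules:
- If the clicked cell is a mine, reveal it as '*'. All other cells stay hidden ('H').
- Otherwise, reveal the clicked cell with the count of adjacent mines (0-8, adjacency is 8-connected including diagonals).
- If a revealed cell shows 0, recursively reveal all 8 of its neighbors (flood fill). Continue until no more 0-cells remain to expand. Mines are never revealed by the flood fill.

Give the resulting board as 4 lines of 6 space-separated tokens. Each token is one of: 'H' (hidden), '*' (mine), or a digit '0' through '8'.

H H H H H H
2 H H H H H
H H H H H H
H H H H H H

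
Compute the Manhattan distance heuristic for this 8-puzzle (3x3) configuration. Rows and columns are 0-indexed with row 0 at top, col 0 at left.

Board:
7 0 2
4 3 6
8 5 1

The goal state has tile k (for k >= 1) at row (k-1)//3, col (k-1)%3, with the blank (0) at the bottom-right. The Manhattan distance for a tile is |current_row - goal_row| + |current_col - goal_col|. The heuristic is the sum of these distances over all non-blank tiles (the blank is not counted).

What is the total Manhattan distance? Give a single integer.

Answer: 11

Derivation:
Tile 7: at (0,0), goal (2,0), distance |0-2|+|0-0| = 2
Tile 2: at (0,2), goal (0,1), distance |0-0|+|2-1| = 1
Tile 4: at (1,0), goal (1,0), distance |1-1|+|0-0| = 0
Tile 3: at (1,1), goal (0,2), distance |1-0|+|1-2| = 2
Tile 6: at (1,2), goal (1,2), distance |1-1|+|2-2| = 0
Tile 8: at (2,0), goal (2,1), distance |2-2|+|0-1| = 1
Tile 5: at (2,1), goal (1,1), distance |2-1|+|1-1| = 1
Tile 1: at (2,2), goal (0,0), distance |2-0|+|2-0| = 4
Sum: 2 + 1 + 0 + 2 + 0 + 1 + 1 + 4 = 11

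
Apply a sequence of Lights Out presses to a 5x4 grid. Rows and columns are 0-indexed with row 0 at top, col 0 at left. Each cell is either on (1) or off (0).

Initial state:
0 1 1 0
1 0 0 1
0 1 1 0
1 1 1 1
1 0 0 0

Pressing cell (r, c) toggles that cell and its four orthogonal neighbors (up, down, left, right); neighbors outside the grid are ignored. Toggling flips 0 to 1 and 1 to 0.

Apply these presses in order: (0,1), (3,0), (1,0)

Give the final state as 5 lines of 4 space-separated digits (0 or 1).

After press 1 at (0,1):
1 0 0 0
1 1 0 1
0 1 1 0
1 1 1 1
1 0 0 0

After press 2 at (3,0):
1 0 0 0
1 1 0 1
1 1 1 0
0 0 1 1
0 0 0 0

After press 3 at (1,0):
0 0 0 0
0 0 0 1
0 1 1 0
0 0 1 1
0 0 0 0

Answer: 0 0 0 0
0 0 0 1
0 1 1 0
0 0 1 1
0 0 0 0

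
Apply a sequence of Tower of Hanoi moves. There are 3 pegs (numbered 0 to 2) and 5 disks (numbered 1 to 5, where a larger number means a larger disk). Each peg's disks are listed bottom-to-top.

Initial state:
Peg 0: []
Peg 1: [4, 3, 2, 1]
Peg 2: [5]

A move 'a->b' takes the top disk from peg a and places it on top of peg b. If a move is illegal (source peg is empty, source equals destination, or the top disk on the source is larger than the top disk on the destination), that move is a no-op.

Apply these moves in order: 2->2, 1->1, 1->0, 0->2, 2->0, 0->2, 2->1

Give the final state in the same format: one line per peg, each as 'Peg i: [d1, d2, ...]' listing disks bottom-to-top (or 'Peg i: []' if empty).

After move 1 (2->2):
Peg 0: []
Peg 1: [4, 3, 2, 1]
Peg 2: [5]

After move 2 (1->1):
Peg 0: []
Peg 1: [4, 3, 2, 1]
Peg 2: [5]

After move 3 (1->0):
Peg 0: [1]
Peg 1: [4, 3, 2]
Peg 2: [5]

After move 4 (0->2):
Peg 0: []
Peg 1: [4, 3, 2]
Peg 2: [5, 1]

After move 5 (2->0):
Peg 0: [1]
Peg 1: [4, 3, 2]
Peg 2: [5]

After move 6 (0->2):
Peg 0: []
Peg 1: [4, 3, 2]
Peg 2: [5, 1]

After move 7 (2->1):
Peg 0: []
Peg 1: [4, 3, 2, 1]
Peg 2: [5]

Answer: Peg 0: []
Peg 1: [4, 3, 2, 1]
Peg 2: [5]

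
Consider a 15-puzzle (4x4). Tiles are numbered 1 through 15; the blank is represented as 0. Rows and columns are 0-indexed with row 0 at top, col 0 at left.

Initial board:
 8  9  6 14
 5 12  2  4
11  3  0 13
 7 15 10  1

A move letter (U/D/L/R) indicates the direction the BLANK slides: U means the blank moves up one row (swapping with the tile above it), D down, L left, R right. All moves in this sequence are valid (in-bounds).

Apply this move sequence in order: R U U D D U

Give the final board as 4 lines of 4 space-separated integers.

Answer:  8  9  6 14
 5 12  2  0
11  3 13  4
 7 15 10  1

Derivation:
After move 1 (R):
 8  9  6 14
 5 12  2  4
11  3 13  0
 7 15 10  1

After move 2 (U):
 8  9  6 14
 5 12  2  0
11  3 13  4
 7 15 10  1

After move 3 (U):
 8  9  6  0
 5 12  2 14
11  3 13  4
 7 15 10  1

After move 4 (D):
 8  9  6 14
 5 12  2  0
11  3 13  4
 7 15 10  1

After move 5 (D):
 8  9  6 14
 5 12  2  4
11  3 13  0
 7 15 10  1

After move 6 (U):
 8  9  6 14
 5 12  2  0
11  3 13  4
 7 15 10  1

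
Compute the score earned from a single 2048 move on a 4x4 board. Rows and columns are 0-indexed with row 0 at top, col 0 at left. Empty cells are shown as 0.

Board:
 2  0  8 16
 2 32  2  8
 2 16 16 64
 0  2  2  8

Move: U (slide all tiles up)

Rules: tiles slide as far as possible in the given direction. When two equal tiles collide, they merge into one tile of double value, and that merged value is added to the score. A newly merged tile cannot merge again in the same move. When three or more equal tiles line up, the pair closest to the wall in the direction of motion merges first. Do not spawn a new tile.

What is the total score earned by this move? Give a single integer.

Answer: 4

Derivation:
Slide up:
col 0: [2, 2, 2, 0] -> [4, 2, 0, 0]  score +4 (running 4)
col 1: [0, 32, 16, 2] -> [32, 16, 2, 0]  score +0 (running 4)
col 2: [8, 2, 16, 2] -> [8, 2, 16, 2]  score +0 (running 4)
col 3: [16, 8, 64, 8] -> [16, 8, 64, 8]  score +0 (running 4)
Board after move:
 4 32  8 16
 2 16  2  8
 0  2 16 64
 0  0  2  8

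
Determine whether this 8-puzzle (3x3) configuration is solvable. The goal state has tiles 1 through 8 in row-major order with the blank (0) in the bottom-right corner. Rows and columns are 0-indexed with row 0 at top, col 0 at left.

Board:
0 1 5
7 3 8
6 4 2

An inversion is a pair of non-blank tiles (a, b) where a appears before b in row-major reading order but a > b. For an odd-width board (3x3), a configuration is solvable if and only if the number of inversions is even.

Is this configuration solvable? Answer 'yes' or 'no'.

Answer: yes

Derivation:
Inversions (pairs i<j in row-major order where tile[i] > tile[j] > 0): 14
14 is even, so the puzzle is solvable.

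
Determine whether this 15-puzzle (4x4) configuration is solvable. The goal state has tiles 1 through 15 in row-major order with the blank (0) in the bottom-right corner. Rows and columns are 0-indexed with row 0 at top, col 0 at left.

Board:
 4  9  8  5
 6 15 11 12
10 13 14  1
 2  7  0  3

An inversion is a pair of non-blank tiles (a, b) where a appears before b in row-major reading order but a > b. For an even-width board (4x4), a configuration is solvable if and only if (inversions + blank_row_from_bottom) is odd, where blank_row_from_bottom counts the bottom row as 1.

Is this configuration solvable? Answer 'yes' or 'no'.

Answer: yes

Derivation:
Inversions: 54
Blank is in row 3 (0-indexed from top), which is row 1 counting from the bottom (bottom = 1).
54 + 1 = 55, which is odd, so the puzzle is solvable.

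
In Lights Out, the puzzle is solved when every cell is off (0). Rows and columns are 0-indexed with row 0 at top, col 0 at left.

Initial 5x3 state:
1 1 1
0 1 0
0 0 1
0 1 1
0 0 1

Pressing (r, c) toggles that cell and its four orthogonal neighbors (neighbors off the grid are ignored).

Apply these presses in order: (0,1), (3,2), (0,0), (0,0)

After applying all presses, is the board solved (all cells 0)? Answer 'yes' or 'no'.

After press 1 at (0,1):
0 0 0
0 0 0
0 0 1
0 1 1
0 0 1

After press 2 at (3,2):
0 0 0
0 0 0
0 0 0
0 0 0
0 0 0

After press 3 at (0,0):
1 1 0
1 0 0
0 0 0
0 0 0
0 0 0

After press 4 at (0,0):
0 0 0
0 0 0
0 0 0
0 0 0
0 0 0

Lights still on: 0

Answer: yes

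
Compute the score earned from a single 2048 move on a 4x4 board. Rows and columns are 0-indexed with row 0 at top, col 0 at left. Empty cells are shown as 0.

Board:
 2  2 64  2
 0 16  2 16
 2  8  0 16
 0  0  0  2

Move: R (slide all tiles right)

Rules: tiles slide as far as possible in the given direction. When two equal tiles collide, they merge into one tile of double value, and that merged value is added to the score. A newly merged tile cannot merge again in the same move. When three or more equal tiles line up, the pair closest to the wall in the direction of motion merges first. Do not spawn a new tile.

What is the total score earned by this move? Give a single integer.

Slide right:
row 0: [2, 2, 64, 2] -> [0, 4, 64, 2]  score +4 (running 4)
row 1: [0, 16, 2, 16] -> [0, 16, 2, 16]  score +0 (running 4)
row 2: [2, 8, 0, 16] -> [0, 2, 8, 16]  score +0 (running 4)
row 3: [0, 0, 0, 2] -> [0, 0, 0, 2]  score +0 (running 4)
Board after move:
 0  4 64  2
 0 16  2 16
 0  2  8 16
 0  0  0  2

Answer: 4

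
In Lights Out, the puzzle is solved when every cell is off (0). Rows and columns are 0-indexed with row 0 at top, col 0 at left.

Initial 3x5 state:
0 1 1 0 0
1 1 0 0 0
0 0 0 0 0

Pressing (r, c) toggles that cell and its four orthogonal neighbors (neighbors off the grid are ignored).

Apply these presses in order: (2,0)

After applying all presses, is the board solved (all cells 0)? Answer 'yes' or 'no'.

Answer: no

Derivation:
After press 1 at (2,0):
0 1 1 0 0
0 1 0 0 0
1 1 0 0 0

Lights still on: 5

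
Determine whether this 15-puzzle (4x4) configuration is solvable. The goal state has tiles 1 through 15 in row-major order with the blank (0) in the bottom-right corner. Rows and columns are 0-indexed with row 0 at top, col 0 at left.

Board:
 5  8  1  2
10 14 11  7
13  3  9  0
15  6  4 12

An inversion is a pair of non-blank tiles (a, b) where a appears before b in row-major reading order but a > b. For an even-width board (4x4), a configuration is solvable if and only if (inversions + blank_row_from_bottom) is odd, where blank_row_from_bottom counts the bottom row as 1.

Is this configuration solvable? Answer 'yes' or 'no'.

Answer: no

Derivation:
Inversions: 42
Blank is in row 2 (0-indexed from top), which is row 2 counting from the bottom (bottom = 1).
42 + 2 = 44, which is even, so the puzzle is not solvable.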